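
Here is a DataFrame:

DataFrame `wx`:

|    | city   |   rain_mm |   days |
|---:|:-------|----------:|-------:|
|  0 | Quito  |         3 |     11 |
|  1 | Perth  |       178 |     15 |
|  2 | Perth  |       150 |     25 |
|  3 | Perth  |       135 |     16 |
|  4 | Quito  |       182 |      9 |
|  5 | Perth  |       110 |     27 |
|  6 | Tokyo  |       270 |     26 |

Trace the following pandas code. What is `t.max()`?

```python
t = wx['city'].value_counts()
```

4

value_counts of city:
city
Perth    4
Quito    2
Tokyo    1
Name: count, dtype: int64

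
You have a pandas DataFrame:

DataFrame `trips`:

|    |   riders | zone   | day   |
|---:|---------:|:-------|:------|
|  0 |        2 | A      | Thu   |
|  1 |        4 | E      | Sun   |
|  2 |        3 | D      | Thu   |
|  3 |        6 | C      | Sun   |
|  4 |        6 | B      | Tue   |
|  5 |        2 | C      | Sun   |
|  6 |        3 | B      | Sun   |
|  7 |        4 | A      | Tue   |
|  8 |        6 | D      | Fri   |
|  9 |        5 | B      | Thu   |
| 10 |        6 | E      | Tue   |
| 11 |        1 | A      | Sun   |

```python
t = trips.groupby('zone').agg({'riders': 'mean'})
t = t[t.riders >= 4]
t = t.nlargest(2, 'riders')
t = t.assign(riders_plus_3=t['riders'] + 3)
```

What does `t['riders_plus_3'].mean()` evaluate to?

group by zone, mean of riders:
        riders
zone          
A     2.333333
B     4.666667
C     4.000000
D     4.500000
E     5.000000
filter rows where riders >= 4:
        riders
zone          
B     4.666667
C     4.000000
D     4.500000
E     5.000000
take 2 rows with largest riders:
        riders
zone          
E     5.000000
B     4.666667
add column riders_plus_3 = t['riders'] + 3:
        riders  riders_plus_3
zone                         
E     5.000000       8.000000
B     4.666667       7.666667
So mean() = 7.83333333333.

7.83333333333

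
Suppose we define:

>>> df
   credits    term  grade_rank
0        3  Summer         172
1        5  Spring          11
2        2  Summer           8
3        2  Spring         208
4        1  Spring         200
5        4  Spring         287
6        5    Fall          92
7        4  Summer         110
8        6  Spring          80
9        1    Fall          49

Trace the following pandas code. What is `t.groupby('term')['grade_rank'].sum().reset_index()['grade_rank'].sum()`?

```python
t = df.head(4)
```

399

take first 4 rows:
   credits    term  grade_rank
0        3  Summer         172
1        5  Spring          11
2        2  Summer           8
3        2  Spring         208
group by term, sum of grade_rank:
term
Spring    219
Summer    180
Name: grade_rank, dtype: int64
reset_index():
     term  grade_rank
0  Spring         219
1  Summer         180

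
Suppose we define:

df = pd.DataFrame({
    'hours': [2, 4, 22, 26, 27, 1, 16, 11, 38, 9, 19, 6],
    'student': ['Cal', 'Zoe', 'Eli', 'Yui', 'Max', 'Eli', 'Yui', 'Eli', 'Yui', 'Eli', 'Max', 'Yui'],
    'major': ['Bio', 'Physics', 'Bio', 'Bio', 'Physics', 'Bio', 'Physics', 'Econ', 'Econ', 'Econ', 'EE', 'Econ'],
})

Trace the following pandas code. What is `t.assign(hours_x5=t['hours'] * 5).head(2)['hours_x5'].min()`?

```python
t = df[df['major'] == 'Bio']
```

10

filter rows where major == 'Bio':
   hours student major
0      2     Cal   Bio
2     22     Eli   Bio
3     26     Yui   Bio
5      1     Eli   Bio
add column hours_x5 = t['hours'] * 5:
   hours student major  hours_x5
0      2     Cal   Bio        10
2     22     Eli   Bio       110
3     26     Yui   Bio       130
5      1     Eli   Bio         5
take first 2 rows:
   hours student major  hours_x5
0      2     Cal   Bio        10
2     22     Eli   Bio       110
Reading off the min of column 'hours_x5', we get 10.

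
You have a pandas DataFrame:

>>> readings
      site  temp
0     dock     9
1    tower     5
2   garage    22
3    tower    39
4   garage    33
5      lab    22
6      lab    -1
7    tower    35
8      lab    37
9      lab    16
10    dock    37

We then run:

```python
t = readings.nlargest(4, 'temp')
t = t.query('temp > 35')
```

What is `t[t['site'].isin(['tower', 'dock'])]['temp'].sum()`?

take 4 rows with largest temp:
     site  temp
3   tower    39
8     lab    37
10   dock    37
7   tower    35
filter rows where temp > 35:
     site  temp
3   tower    39
8     lab    37
10   dock    37
filter rows where site in ['tower', 'dock']:
     site  temp
3   tower    39
10   dock    37

76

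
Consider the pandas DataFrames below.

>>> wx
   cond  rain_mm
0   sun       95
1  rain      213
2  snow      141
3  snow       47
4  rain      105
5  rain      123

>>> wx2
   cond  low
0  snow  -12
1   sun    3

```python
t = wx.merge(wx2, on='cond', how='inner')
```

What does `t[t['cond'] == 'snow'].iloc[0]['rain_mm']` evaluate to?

141

merge on 'cond' (how='inner') → 3 rows:
   cond  rain_mm  low
0   sun       95    3
1  snow      141  -12
2  snow       47  -12
filter rows where cond == 'snow':
   cond  rain_mm  low
1  snow      141  -12
2  snow       47  -12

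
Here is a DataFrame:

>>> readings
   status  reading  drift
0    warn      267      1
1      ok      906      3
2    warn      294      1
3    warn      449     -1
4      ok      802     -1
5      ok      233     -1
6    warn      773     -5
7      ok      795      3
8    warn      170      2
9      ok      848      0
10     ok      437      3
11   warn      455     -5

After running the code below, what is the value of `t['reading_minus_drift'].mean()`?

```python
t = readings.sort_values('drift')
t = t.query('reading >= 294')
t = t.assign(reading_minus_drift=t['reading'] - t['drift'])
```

640.111111111

sort by drift:
   status  reading  drift
6    warn      773     -5
11   warn      455     -5
3    warn      449     -1
4      ok      802     -1
5      ok      233     -1
9      ok      848      0
0    warn      267      1
2    warn      294      1
8    warn      170      2
1      ok      906      3
7      ok      795      3
10     ok      437      3
filter rows where reading >= 294:
   status  reading  drift
6    warn      773     -5
11   warn      455     -5
3    warn      449     -1
4      ok      802     -1
9      ok      848      0
2    warn      294      1
1      ok      906      3
7      ok      795      3
10     ok      437      3
add column reading_minus_drift = t['reading'] - t['drift']:
   status  reading  drift  reading_minus_drift
6    warn      773     -5                  778
11   warn      455     -5                  460
3    warn      449     -1                  450
4      ok      802     -1                  803
9      ok      848      0                  848
2    warn      294      1                  293
1      ok      906      3                  903
7      ok      795      3                  792
10     ok      437      3                  434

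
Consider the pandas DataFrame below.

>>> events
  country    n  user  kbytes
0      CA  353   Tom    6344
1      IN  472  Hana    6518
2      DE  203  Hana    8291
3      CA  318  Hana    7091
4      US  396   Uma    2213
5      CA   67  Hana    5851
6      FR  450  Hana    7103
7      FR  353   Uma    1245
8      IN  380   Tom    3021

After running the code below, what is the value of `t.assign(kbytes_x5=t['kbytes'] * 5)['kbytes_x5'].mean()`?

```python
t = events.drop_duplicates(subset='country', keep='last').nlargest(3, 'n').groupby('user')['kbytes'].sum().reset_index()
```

drop duplicate country (keep=last):
  country    n  user  kbytes
2      DE  203  Hana    8291
4      US  396   Uma    2213
5      CA   67  Hana    5851
7      FR  353   Uma    1245
8      IN  380   Tom    3021
take 3 rows with largest n:
  country    n user  kbytes
4      US  396  Uma    2213
8      IN  380  Tom    3021
7      FR  353  Uma    1245
group by user, sum of kbytes:
user
Tom    3021
Uma    3458
Name: kbytes, dtype: int64
reset_index():
  user  kbytes
0  Tom    3021
1  Uma    3458
add column kbytes_x5 = t['kbytes'] * 5:
  user  kbytes  kbytes_x5
0  Tom    3021      15105
1  Uma    3458      17290
The mean of column 'kbytes_x5' is 16197.5.

16197.5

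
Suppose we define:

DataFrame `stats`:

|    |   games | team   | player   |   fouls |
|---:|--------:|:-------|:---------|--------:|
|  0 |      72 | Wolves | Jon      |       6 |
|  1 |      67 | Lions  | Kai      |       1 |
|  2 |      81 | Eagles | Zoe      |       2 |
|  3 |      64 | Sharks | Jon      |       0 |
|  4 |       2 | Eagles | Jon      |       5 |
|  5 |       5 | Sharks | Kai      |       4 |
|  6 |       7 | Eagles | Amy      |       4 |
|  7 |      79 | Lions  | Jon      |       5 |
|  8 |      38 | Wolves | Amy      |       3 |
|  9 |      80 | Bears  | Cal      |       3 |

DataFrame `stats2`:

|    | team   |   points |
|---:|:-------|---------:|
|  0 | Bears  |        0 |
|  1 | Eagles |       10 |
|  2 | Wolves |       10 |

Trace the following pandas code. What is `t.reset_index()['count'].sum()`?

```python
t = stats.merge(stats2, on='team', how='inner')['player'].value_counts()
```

6

merge on 'team' (how='inner') → 6 rows:
   games    team player  fouls  points
0     72  Wolves    Jon      6      10
1     81  Eagles    Zoe      2      10
2      2  Eagles    Jon      5      10
3      7  Eagles    Amy      4      10
4     38  Wolves    Amy      3      10
5     80   Bears    Cal      3       0
value_counts of player:
player
Jon    2
Amy    2
Zoe    1
Cal    1
Name: count, dtype: int64
reset_index():
  player  count
0    Jon      2
1    Amy      2
2    Zoe      1
3    Cal      1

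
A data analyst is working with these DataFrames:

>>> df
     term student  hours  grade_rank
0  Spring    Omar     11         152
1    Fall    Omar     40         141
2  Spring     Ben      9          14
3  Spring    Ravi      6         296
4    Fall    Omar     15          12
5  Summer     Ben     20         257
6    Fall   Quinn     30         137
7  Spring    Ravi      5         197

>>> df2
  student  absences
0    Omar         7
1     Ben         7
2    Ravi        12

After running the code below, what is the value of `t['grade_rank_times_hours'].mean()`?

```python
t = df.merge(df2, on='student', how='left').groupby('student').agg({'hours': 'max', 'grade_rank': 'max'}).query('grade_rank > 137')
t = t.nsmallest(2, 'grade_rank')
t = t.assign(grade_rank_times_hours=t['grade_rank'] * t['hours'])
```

5610.0

merge on 'student' (how='left') → 8 rows:
     term student  hours  grade_rank  absences
0  Spring    Omar     11         152       7.0
1    Fall    Omar     40         141       7.0
2  Spring     Ben      9          14       7.0
3  Spring    Ravi      6         296      12.0
4    Fall    Omar     15          12       7.0
5  Summer     Ben     20         257       7.0
6    Fall   Quinn     30         137       NaN
7  Spring    Ravi      5         197      12.0
group by student: max(hours), max(grade_rank):
         hours  grade_rank
student                   
Ben         20         257
Omar        40         152
Quinn       30         137
Ravi         6         296
filter rows where grade_rank > 137:
         hours  grade_rank
student                   
Ben         20         257
Omar        40         152
Ravi         6         296
take 2 rows with smallest grade_rank:
         hours  grade_rank
student                   
Omar        40         152
Ben         20         257
add column grade_rank_times_hours = t['grade_rank'] * t['hours']:
         hours  grade_rank  grade_rank_times_hours
student                                           
Omar        40         152                    6080
Ben         20         257                    5140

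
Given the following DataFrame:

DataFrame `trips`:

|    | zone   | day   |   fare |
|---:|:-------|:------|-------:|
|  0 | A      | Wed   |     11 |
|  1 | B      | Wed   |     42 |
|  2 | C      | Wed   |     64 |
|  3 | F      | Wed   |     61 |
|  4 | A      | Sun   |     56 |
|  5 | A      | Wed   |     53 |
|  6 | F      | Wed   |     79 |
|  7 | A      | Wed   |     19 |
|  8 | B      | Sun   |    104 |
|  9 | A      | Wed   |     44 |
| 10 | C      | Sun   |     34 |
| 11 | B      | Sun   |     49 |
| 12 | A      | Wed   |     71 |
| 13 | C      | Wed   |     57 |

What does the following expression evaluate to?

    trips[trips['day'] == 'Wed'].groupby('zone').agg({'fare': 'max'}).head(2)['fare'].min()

filter rows where day == 'Wed':
   zone  day  fare
0     A  Wed    11
1     B  Wed    42
2     C  Wed    64
3     F  Wed    61
5     A  Wed    53
6     F  Wed    79
7     A  Wed    19
9     A  Wed    44
12    A  Wed    71
13    C  Wed    57
group by zone, max of fare:
      fare
zone      
A       71
B       42
C       64
F       79
take first 2 rows:
      fare
zone      
A       71
B       42
min of column 'fare' → 42

42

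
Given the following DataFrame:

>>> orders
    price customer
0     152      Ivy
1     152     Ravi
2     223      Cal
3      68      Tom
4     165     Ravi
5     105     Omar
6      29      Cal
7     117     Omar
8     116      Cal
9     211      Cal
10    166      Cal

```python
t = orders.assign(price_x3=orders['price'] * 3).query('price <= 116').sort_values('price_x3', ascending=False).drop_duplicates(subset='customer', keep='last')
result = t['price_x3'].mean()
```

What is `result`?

add column price_x3 = orders['price'] * 3:
    price customer  price_x3
0     152      Ivy       456
1     152     Ravi       456
2     223      Cal       669
3      68      Tom       204
4     165     Ravi       495
5     105     Omar       315
6      29      Cal        87
7     117     Omar       351
8     116      Cal       348
9     211      Cal       633
10    166      Cal       498
filter rows where price <= 116:
   price customer  price_x3
3     68      Tom       204
5    105     Omar       315
6     29      Cal        87
8    116      Cal       348
sort by price_x3 descending:
   price customer  price_x3
8    116      Cal       348
5    105     Omar       315
3     68      Tom       204
6     29      Cal        87
drop duplicate customer (keep=last):
   price customer  price_x3
5    105     Omar       315
3     68      Tom       204
6     29      Cal        87
Finally, mean of column 'price_x3' = 202.0.

202.0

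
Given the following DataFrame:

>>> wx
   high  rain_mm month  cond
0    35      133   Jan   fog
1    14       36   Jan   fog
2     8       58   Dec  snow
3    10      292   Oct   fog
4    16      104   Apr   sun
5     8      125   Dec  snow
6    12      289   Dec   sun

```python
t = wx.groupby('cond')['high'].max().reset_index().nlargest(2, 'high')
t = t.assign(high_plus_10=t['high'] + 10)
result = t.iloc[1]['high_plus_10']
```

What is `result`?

group by cond, max of high:
cond
fog     35
snow     8
sun     16
Name: high, dtype: int64
reset_index():
   cond  high
0   fog    35
1  snow     8
2   sun    16
take 2 rows with largest high:
  cond  high
0  fog    35
2  sun    16
add column high_plus_10 = t['high'] + 10:
  cond  high  high_plus_10
0  fog    35            45
2  sun    16            26
Finally, value at position 1, column 'high_plus_10' = 26.

26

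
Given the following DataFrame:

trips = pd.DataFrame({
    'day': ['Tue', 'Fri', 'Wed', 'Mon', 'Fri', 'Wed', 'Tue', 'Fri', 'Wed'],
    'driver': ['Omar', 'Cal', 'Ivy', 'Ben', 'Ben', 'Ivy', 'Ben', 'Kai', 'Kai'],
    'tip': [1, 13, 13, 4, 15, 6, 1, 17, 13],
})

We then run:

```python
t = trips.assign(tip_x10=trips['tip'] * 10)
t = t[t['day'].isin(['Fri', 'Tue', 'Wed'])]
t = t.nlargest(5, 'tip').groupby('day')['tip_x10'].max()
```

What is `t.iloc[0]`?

170

add column tip_x10 = trips['tip'] * 10:
   day driver  tip  tip_x10
0  Tue   Omar    1       10
1  Fri    Cal   13      130
2  Wed    Ivy   13      130
3  Mon    Ben    4       40
4  Fri    Ben   15      150
5  Wed    Ivy    6       60
6  Tue    Ben    1       10
7  Fri    Kai   17      170
8  Wed    Kai   13      130
filter rows where day in ['Fri', 'Tue', 'Wed']:
   day driver  tip  tip_x10
0  Tue   Omar    1       10
1  Fri    Cal   13      130
2  Wed    Ivy   13      130
4  Fri    Ben   15      150
5  Wed    Ivy    6       60
6  Tue    Ben    1       10
7  Fri    Kai   17      170
8  Wed    Kai   13      130
take 5 rows with largest tip:
   day driver  tip  tip_x10
7  Fri    Kai   17      170
4  Fri    Ben   15      150
1  Fri    Cal   13      130
2  Wed    Ivy   13      130
8  Wed    Kai   13      130
group by day, max of tip_x10:
day
Fri    170
Wed    130
Name: tip_x10, dtype: int64
Reading off the value at position 0, we get 170.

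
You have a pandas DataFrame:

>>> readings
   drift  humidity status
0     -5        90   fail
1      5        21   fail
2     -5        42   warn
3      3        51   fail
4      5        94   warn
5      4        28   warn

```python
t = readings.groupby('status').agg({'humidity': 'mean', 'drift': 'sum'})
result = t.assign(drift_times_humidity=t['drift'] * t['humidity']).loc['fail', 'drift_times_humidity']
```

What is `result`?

group by status: mean(humidity), sum(drift):
         humidity  drift
status                  
fail    54.000000      3
warn    54.666667      4
add column drift_times_humidity = t['drift'] * t['humidity']:
         humidity  drift  drift_times_humidity
status                                        
fail    54.000000      3            162.000000
warn    54.666667      4            218.666667

162.0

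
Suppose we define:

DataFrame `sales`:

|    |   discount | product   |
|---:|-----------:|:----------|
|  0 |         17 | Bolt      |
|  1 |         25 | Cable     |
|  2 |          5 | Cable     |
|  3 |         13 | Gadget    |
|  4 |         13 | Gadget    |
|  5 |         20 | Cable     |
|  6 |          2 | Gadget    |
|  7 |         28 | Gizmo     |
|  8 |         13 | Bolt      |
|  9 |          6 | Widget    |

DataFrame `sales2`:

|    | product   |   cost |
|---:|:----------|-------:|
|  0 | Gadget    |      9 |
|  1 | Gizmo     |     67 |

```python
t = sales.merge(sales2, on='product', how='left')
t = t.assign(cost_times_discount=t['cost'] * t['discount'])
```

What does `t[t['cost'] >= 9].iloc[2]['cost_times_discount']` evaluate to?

18.0

merge on 'product' (how='left') → 10 rows:
   discount product  cost
0        17    Bolt   NaN
1        25   Cable   NaN
2         5   Cable   NaN
3        13  Gadget   9.0
4        13  Gadget   9.0
5        20   Cable   NaN
6         2  Gadget   9.0
7        28   Gizmo  67.0
8        13    Bolt   NaN
9         6  Widget   NaN
add column cost_times_discount = t['cost'] * t['discount']:
   discount product  cost  cost_times_discount
0        17    Bolt   NaN                  NaN
1        25   Cable   NaN                  NaN
2         5   Cable   NaN                  NaN
3        13  Gadget   9.0                117.0
4        13  Gadget   9.0                117.0
5        20   Cable   NaN                  NaN
6         2  Gadget   9.0                 18.0
7        28   Gizmo  67.0               1876.0
8        13    Bolt   NaN                  NaN
9         6  Widget   NaN                  NaN
filter rows where cost >= 9:
   discount product  cost  cost_times_discount
3        13  Gadget   9.0                117.0
4        13  Gadget   9.0                117.0
6         2  Gadget   9.0                 18.0
7        28   Gizmo  67.0               1876.0
Finally, value at position 2, column 'cost_times_discount' = 18.0.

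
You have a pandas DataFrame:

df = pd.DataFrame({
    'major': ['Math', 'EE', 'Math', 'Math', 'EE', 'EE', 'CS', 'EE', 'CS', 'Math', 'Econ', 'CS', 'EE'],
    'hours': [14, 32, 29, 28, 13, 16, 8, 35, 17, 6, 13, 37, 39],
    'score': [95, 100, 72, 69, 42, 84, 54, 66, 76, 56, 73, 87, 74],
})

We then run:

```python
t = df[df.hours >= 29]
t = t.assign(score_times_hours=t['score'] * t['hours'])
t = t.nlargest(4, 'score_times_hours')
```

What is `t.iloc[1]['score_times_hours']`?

3200

filter rows where hours >= 29:
   major  hours  score
1     EE     32    100
2   Math     29     72
7     EE     35     66
11    CS     37     87
12    EE     39     74
add column score_times_hours = t['score'] * t['hours']:
   major  hours  score  score_times_hours
1     EE     32    100               3200
2   Math     29     72               2088
7     EE     35     66               2310
11    CS     37     87               3219
12    EE     39     74               2886
take 4 rows with largest score_times_hours:
   major  hours  score  score_times_hours
11    CS     37     87               3219
1     EE     32    100               3200
12    EE     39     74               2886
7     EE     35     66               2310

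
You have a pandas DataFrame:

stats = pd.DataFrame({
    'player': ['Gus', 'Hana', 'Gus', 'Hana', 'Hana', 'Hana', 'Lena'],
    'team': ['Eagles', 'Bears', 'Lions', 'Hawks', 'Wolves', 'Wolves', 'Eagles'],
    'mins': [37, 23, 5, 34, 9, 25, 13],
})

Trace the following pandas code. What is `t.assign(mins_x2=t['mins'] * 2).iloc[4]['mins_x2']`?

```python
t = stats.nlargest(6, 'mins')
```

take 6 rows with largest mins:
  player    team  mins
0    Gus  Eagles    37
3   Hana   Hawks    34
5   Hana  Wolves    25
1   Hana   Bears    23
6   Lena  Eagles    13
4   Hana  Wolves     9
add column mins_x2 = t['mins'] * 2:
  player    team  mins  mins_x2
0    Gus  Eagles    37       74
3   Hana   Hawks    34       68
5   Hana  Wolves    25       50
1   Hana   Bears    23       46
6   Lena  Eagles    13       26
4   Hana  Wolves     9       18
value at position 4, column 'mins_x2' → 26

26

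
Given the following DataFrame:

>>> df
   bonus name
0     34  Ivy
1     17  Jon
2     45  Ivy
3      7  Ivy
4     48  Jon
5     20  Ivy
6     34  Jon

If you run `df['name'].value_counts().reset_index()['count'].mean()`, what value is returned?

3.5

value_counts of name:
name
Ivy    4
Jon    3
Name: count, dtype: int64
reset_index():
  name  count
0  Ivy      4
1  Jon      3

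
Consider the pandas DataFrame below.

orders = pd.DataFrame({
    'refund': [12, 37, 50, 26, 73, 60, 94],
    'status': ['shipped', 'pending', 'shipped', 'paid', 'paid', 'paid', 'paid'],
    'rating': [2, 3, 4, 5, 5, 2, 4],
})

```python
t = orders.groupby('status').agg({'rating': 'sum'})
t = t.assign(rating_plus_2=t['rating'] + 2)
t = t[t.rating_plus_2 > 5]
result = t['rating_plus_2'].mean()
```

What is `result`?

13.0

group by status, sum of rating:
         rating
status         
paid         16
pending       3
shipped       6
add column rating_plus_2 = t['rating'] + 2:
         rating  rating_plus_2
status                        
paid         16             18
pending       3              5
shipped       6              8
filter rows where rating_plus_2 > 5:
         rating  rating_plus_2
status                        
paid         16             18
shipped       6              8
The mean of column 'rating_plus_2' is 13.0.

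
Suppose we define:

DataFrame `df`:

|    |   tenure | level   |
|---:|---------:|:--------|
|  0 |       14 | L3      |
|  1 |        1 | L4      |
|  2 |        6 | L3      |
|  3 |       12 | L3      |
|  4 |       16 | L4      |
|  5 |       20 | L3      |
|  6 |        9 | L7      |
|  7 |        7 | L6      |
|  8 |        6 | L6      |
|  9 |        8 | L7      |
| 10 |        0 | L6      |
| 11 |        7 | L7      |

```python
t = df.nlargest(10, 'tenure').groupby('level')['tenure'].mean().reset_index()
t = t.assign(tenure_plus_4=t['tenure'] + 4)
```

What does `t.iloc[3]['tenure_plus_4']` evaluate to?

12.0

take 10 rows with largest tenure:
    tenure level
5       20    L3
4       16    L4
0       14    L3
3       12    L3
6        9    L7
9        8    L7
7        7    L6
11       7    L7
2        6    L3
8        6    L6
group by level, mean of tenure:
level
L3    13.0
L4    16.0
L6     6.5
L7     8.0
Name: tenure, dtype: float64
reset_index():
  level  tenure
0    L3    13.0
1    L4    16.0
2    L6     6.5
3    L7     8.0
add column tenure_plus_4 = t['tenure'] + 4:
  level  tenure  tenure_plus_4
0    L3    13.0           17.0
1    L4    16.0           20.0
2    L6     6.5           10.5
3    L7     8.0           12.0
So iloc[3]['tenure_plus_4'] = 12.0.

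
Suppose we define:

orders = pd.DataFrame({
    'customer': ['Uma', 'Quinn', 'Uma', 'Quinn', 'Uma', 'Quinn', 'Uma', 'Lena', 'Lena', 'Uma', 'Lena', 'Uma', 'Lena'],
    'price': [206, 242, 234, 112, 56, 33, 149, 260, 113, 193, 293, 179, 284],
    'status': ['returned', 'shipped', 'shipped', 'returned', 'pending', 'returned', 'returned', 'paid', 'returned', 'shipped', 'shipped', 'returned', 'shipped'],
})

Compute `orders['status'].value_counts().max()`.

6

value_counts of status:
status
returned    6
shipped     5
pending     1
paid        1
Name: count, dtype: int64
Finally, max of the resulting series = 6.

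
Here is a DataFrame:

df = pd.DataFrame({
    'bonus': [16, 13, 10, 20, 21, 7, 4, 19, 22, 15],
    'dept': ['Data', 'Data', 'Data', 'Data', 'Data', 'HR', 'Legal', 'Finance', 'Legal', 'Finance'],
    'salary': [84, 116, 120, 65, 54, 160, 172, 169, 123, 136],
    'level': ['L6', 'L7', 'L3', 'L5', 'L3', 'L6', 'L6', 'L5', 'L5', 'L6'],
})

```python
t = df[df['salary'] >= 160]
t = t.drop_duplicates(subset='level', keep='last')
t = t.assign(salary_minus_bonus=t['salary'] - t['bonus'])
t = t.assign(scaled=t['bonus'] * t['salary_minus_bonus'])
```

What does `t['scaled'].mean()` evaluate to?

filter rows where salary >= 160:
   bonus     dept  salary level
5      7       HR     160    L6
6      4    Legal     172    L6
7     19  Finance     169    L5
drop duplicate level (keep=last):
   bonus     dept  salary level
6      4    Legal     172    L6
7     19  Finance     169    L5
add column salary_minus_bonus = t['salary'] - t['bonus']:
   bonus     dept  salary level  salary_minus_bonus
6      4    Legal     172    L6                 168
7     19  Finance     169    L5                 150
add column scaled = t['bonus'] * t['salary_minus_bonus']:
   bonus     dept  salary level  salary_minus_bonus  scaled
6      4    Legal     172    L6                 168     672
7     19  Finance     169    L5                 150    2850
Reading off the mean of column 'scaled', we get 1761.0.

1761.0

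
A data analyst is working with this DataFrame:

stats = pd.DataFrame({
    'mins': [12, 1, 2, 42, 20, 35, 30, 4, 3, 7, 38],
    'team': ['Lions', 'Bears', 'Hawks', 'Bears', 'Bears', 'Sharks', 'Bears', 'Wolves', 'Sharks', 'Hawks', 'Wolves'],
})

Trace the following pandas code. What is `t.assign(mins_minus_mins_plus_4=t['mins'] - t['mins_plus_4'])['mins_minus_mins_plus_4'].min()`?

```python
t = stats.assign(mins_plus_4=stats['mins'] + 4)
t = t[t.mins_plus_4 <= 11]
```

-4

add column mins_plus_4 = stats['mins'] + 4:
    mins    team  mins_plus_4
0     12   Lions           16
1      1   Bears            5
2      2   Hawks            6
3     42   Bears           46
4     20   Bears           24
5     35  Sharks           39
6     30   Bears           34
7      4  Wolves            8
8      3  Sharks            7
9      7   Hawks           11
10    38  Wolves           42
filter rows where mins_plus_4 <= 11:
   mins    team  mins_plus_4
1     1   Bears            5
2     2   Hawks            6
7     4  Wolves            8
8     3  Sharks            7
9     7   Hawks           11
add column mins_minus_mins_plus_4 = t['mins'] - t['mins_plus_4']:
   mins    team  mins_plus_4  mins_minus_mins_plus_4
1     1   Bears            5                      -4
2     2   Hawks            6                      -4
7     4  Wolves            8                      -4
8     3  Sharks            7                      -4
9     7   Hawks           11                      -4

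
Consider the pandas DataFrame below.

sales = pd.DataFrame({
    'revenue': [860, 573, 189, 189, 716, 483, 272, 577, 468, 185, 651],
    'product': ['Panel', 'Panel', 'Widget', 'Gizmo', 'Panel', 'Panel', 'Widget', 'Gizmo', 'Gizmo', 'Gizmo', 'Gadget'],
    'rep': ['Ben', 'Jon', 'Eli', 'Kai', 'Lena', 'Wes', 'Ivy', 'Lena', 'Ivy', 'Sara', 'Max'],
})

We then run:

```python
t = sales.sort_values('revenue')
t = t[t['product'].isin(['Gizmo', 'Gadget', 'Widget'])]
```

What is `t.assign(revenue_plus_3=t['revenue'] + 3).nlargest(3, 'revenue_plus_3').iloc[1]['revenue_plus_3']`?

sort by revenue:
    revenue product   rep
9       185   Gizmo  Sara
2       189  Widget   Eli
3       189   Gizmo   Kai
6       272  Widget   Ivy
8       468   Gizmo   Ivy
5       483   Panel   Wes
1       573   Panel   Jon
7       577   Gizmo  Lena
10      651  Gadget   Max
4       716   Panel  Lena
0       860   Panel   Ben
filter rows where product in ['Gizmo', 'Gadget', 'Widget']:
    revenue product   rep
9       185   Gizmo  Sara
2       189  Widget   Eli
3       189   Gizmo   Kai
6       272  Widget   Ivy
8       468   Gizmo   Ivy
7       577   Gizmo  Lena
10      651  Gadget   Max
add column revenue_plus_3 = t['revenue'] + 3:
    revenue product   rep  revenue_plus_3
9       185   Gizmo  Sara             188
2       189  Widget   Eli             192
3       189   Gizmo   Kai             192
6       272  Widget   Ivy             275
8       468   Gizmo   Ivy             471
7       577   Gizmo  Lena             580
10      651  Gadget   Max             654
take 3 rows with largest revenue_plus_3:
    revenue product   rep  revenue_plus_3
10      651  Gadget   Max             654
7       577   Gizmo  Lena             580
8       468   Gizmo   Ivy             471

580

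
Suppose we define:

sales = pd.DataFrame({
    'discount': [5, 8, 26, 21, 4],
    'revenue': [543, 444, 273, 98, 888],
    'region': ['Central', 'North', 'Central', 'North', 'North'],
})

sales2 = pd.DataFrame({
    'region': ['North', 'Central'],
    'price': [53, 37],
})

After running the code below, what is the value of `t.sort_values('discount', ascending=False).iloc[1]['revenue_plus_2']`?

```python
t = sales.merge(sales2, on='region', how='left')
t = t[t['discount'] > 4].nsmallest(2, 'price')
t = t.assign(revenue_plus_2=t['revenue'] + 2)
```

545

merge on 'region' (how='left') → 5 rows:
   discount  revenue   region  price
0         5      543  Central     37
1         8      444    North     53
2        26      273  Central     37
3        21       98    North     53
4         4      888    North     53
filter rows where discount > 4:
   discount  revenue   region  price
0         5      543  Central     37
1         8      444    North     53
2        26      273  Central     37
3        21       98    North     53
take 2 rows with smallest price:
   discount  revenue   region  price
0         5      543  Central     37
2        26      273  Central     37
add column revenue_plus_2 = t['revenue'] + 2:
   discount  revenue   region  price  revenue_plus_2
0         5      543  Central     37             545
2        26      273  Central     37             275
sort by discount descending:
   discount  revenue   region  price  revenue_plus_2
2        26      273  Central     37             275
0         5      543  Central     37             545
Then the value at position 1, column 'revenue_plus_2': 545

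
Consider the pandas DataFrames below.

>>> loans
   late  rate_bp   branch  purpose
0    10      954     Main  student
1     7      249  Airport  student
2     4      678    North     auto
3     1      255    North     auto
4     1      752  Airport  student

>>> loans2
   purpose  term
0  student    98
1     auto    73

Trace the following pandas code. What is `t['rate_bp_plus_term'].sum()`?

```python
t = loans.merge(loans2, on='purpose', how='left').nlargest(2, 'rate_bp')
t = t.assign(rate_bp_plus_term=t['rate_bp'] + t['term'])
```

1902

merge on 'purpose' (how='left') → 5 rows:
   late  rate_bp   branch  purpose  term
0    10      954     Main  student    98
1     7      249  Airport  student    98
2     4      678    North     auto    73
3     1      255    North     auto    73
4     1      752  Airport  student    98
take 2 rows with largest rate_bp:
   late  rate_bp   branch  purpose  term
0    10      954     Main  student    98
4     1      752  Airport  student    98
add column rate_bp_plus_term = t['rate_bp'] + t['term']:
   late  rate_bp   branch  purpose  term  rate_bp_plus_term
0    10      954     Main  student    98               1052
4     1      752  Airport  student    98                850
Finally, sum of column 'rate_bp_plus_term' = 1902.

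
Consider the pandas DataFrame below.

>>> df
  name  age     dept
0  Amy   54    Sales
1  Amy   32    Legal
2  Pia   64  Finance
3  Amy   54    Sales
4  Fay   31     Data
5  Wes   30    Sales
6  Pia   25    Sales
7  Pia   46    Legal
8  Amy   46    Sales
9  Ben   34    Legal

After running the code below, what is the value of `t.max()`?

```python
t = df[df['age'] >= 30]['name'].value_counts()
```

filter rows where age >= 30:
  name  age     dept
0  Amy   54    Sales
1  Amy   32    Legal
2  Pia   64  Finance
3  Amy   54    Sales
4  Fay   31     Data
5  Wes   30    Sales
7  Pia   46    Legal
8  Amy   46    Sales
9  Ben   34    Legal
value_counts of name:
name
Amy    4
Pia    2
Fay    1
Wes    1
Ben    1
Name: count, dtype: int64
The max of the resulting series is 4.

4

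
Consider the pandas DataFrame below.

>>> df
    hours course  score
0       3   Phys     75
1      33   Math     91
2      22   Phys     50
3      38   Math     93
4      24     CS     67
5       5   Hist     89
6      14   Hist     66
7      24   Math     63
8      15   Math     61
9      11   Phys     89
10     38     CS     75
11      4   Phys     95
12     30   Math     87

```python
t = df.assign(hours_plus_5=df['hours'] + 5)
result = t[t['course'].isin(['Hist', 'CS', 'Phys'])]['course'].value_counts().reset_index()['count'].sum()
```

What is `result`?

add column hours_plus_5 = df['hours'] + 5:
    hours course  score  hours_plus_5
0       3   Phys     75             8
1      33   Math     91            38
2      22   Phys     50            27
3      38   Math     93            43
4      24     CS     67            29
5       5   Hist     89            10
6      14   Hist     66            19
7      24   Math     63            29
8      15   Math     61            20
9      11   Phys     89            16
10     38     CS     75            43
11      4   Phys     95             9
12     30   Math     87            35
filter rows where course in ['Hist', 'CS', 'Phys']:
    hours course  score  hours_plus_5
0       3   Phys     75             8
2      22   Phys     50            27
4      24     CS     67            29
5       5   Hist     89            10
6      14   Hist     66            19
9      11   Phys     89            16
10     38     CS     75            43
11      4   Phys     95             9
value_counts of course:
course
Phys    4
CS      2
Hist    2
Name: count, dtype: int64
reset_index():
  course  count
0   Phys      4
1     CS      2
2   Hist      2
Taking the sum of column 'count' gives 8.

8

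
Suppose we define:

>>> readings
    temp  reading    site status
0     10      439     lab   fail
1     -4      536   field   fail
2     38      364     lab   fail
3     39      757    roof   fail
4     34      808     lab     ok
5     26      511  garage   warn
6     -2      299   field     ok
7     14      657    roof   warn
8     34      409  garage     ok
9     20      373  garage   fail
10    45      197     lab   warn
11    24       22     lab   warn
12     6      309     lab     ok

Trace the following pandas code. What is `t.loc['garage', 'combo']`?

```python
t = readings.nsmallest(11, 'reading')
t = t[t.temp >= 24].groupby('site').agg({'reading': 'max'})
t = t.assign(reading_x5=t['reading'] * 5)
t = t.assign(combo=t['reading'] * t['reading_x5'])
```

1305605

take 11 rows with smallest reading:
    temp  reading    site status
11    24       22     lab   warn
10    45      197     lab   warn
6     -2      299   field     ok
12     6      309     lab     ok
2     38      364     lab   fail
9     20      373  garage   fail
8     34      409  garage     ok
0     10      439     lab   fail
5     26      511  garage   warn
1     -4      536   field   fail
7     14      657    roof   warn
filter rows where temp >= 24:
    temp  reading    site status
11    24       22     lab   warn
10    45      197     lab   warn
2     38      364     lab   fail
8     34      409  garage     ok
5     26      511  garage   warn
group by site, max of reading:
        reading
site           
garage      511
lab         364
add column reading_x5 = t['reading'] * 5:
        reading  reading_x5
site                       
garage      511        2555
lab         364        1820
add column combo = t['reading'] * t['reading_x5']:
        reading  reading_x5    combo
site                                
garage      511        2555  1305605
lab         364        1820   662480
Hence 1305605.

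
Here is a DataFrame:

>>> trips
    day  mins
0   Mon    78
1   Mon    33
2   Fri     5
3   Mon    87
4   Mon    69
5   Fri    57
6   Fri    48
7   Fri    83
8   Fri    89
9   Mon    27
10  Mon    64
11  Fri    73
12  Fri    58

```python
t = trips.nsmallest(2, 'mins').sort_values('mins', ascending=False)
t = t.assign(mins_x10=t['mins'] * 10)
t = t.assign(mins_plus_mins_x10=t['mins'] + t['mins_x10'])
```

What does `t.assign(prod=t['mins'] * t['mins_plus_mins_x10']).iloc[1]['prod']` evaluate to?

275

take 2 rows with smallest mins:
   day  mins
2  Fri     5
9  Mon    27
sort by mins descending:
   day  mins
9  Mon    27
2  Fri     5
add column mins_x10 = t['mins'] * 10:
   day  mins  mins_x10
9  Mon    27       270
2  Fri     5        50
add column mins_plus_mins_x10 = t['mins'] + t['mins_x10']:
   day  mins  mins_x10  mins_plus_mins_x10
9  Mon    27       270                 297
2  Fri     5        50                  55
add column prod = t['mins'] * t['mins_plus_mins_x10']:
   day  mins  mins_x10  mins_plus_mins_x10  prod
9  Mon    27       270                 297  8019
2  Fri     5        50                  55   275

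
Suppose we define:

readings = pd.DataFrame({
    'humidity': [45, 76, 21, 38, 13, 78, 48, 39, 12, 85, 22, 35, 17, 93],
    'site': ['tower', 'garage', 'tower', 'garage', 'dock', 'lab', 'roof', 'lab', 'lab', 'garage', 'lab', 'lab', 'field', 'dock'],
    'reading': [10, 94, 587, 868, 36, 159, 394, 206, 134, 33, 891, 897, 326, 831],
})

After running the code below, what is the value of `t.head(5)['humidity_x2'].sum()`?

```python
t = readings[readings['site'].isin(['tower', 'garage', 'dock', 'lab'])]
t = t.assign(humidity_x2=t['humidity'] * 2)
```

filter rows where site in ['tower', 'garage', 'dock', 'lab']:
    humidity    site  reading
0         45   tower       10
1         76  garage       94
2         21   tower      587
3         38  garage      868
4         13    dock       36
5         78     lab      159
7         39     lab      206
8         12     lab      134
9         85  garage       33
10        22     lab      891
11        35     lab      897
13        93    dock      831
add column humidity_x2 = t['humidity'] * 2:
    humidity    site  reading  humidity_x2
0         45   tower       10           90
1         76  garage       94          152
2         21   tower      587           42
3         38  garage      868           76
4         13    dock       36           26
5         78     lab      159          156
7         39     lab      206           78
8         12     lab      134           24
9         85  garage       33          170
10        22     lab      891           44
11        35     lab      897           70
13        93    dock      831          186
take first 5 rows:
   humidity    site  reading  humidity_x2
0        45   tower       10           90
1        76  garage       94          152
2        21   tower      587           42
3        38  garage      868           76
4        13    dock       36           26
Then the sum of column 'humidity_x2': 386

386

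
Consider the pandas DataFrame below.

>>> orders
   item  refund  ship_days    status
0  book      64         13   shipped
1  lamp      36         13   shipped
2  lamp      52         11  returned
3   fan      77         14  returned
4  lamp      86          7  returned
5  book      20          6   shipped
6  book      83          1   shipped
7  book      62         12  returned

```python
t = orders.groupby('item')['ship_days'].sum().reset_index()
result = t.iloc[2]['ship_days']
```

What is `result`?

group by item, sum of ship_days:
item
book    32
fan     14
lamp    31
Name: ship_days, dtype: int64
reset_index():
   item  ship_days
0  book         32
1   fan         14
2  lamp         31

31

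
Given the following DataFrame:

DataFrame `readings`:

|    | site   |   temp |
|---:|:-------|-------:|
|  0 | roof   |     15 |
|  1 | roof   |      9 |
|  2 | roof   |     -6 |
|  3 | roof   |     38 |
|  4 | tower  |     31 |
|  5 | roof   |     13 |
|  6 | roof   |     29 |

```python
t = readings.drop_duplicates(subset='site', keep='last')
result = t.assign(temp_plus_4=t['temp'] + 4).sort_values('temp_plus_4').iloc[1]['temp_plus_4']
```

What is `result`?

35

drop duplicate site (keep=last):
    site  temp
4  tower    31
6   roof    29
add column temp_plus_4 = t['temp'] + 4:
    site  temp  temp_plus_4
4  tower    31           35
6   roof    29           33
sort by temp_plus_4:
    site  temp  temp_plus_4
6   roof    29           33
4  tower    31           35
value at position 1, column 'temp_plus_4' → 35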